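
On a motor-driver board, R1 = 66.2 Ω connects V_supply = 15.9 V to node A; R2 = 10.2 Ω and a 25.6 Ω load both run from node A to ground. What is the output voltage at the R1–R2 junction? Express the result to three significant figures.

R2 ‖ R_L = (10.2 × 25.6)/(10.2 + 25.6) = 7.294 Ω.
Now apply the divider: V_out = 15.9 × 0.09924 = 1.578 V.

V_out ≈ 1.58 V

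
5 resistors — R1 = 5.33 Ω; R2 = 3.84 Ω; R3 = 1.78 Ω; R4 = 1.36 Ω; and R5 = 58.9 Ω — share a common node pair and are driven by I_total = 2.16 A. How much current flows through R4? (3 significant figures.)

Total conductance ΣG = 1/5.33 + 1/3.84 + 1/1.78 + 1/1.36 + 1/58.9 = 1.762 (units of 1/Ω).
R4 takes the fraction G_k/ΣG = 0.7353/1.762 = 0.4173, so I = 2.16 × 0.4173 = 0.9013 A.

I ≈ 0.901 A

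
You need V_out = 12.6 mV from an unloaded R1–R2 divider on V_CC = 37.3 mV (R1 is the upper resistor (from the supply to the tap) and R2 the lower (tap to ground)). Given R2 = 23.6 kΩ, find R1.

The divider ratio is R2/(R1+R2) = 12.6/37.3 = 0.3378.
So R1 = R2 · (V_CC/V_out − 1) = 23.6 × (37.3/12.6 − 1) = 23.6 × 1.960 = 46.26 kΩ.

R1 ≈ 46.3 kΩ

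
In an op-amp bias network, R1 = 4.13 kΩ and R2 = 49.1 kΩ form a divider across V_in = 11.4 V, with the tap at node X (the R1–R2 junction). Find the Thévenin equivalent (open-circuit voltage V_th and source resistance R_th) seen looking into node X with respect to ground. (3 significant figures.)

With X open, the divider is unloaded: V_th = 11.4 × 49.1/53.23 = 10.52 V.
With V_in suppressed (replaced by a short), R_th = R1 ‖ R2 = (4.130 × 49.1)/(4.130 + 49.1) = 3.810 kΩ.

V_th ≈ 10.5 V, R_th ≈ 3.81 kΩ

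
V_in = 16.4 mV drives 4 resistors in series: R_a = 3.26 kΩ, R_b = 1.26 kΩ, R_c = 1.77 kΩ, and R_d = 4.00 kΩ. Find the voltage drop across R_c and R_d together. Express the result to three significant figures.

V ≈ 9.20 mV

Total series resistance ΣR = 3.26 + 1.26 + 1.77 + 4.00 = 10.29 kΩ.
R_{R_c..R_d} = 1.77 + 4.00 = 5.770 kΩ.
By the voltage-divider rule, V = 16.4 × 5.770/10.29 = 9.196 mV.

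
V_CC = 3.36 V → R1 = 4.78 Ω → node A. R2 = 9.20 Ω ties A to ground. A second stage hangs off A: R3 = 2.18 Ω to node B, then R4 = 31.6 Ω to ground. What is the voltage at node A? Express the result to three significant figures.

Looking into the second stage from A: R3 + R4 = 33.78 Ω appears in parallel with R2.
R2 ‖ (R3+R4) = 7.231 Ω.
First divider: V_A = V_CC · 7.231/(4.78 + 7.231) = 2.023 V.

V_A ≈ 2.02 V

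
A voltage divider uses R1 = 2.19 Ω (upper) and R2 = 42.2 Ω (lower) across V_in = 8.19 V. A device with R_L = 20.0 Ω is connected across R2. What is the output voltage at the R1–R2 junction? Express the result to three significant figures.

The load sits in parallel with R2, giving an effective lower resistance R2' = R2·R_L/(R2+R_L) = 13.57 Ω.
Then V_out = V_in · R2'/(R1 + R2') = 8.19 × 13.57/15.76 = 7.052 V.

V_out ≈ 7.05 V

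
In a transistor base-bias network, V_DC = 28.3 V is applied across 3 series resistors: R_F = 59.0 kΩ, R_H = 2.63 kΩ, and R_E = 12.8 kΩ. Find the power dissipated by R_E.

ΣR = 74.43 kΩ → I = 28.3/74.43 = 0.3802 mA.
V(R_E) = I·R = 4.867 V; P = V·I = 4.867 × 0.3802 = 1.850 mW.

P ≈ 1.85 mW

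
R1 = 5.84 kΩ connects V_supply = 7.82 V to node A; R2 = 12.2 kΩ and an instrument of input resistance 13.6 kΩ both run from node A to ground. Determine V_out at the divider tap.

First combine the lower leg with the load: R2 ‖ R_L = 6.431 kΩ.
Then V_out = V_supply · R2'/(R1 + R2') = 7.82 × 6.431/12.27 = 4.098 V.

V_out ≈ 4.10 V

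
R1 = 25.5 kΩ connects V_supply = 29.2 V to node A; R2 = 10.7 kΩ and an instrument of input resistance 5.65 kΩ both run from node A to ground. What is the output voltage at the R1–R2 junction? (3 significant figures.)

First combine the lower leg with the load: R2 ‖ R_L = 3.698 kΩ.
Then V_out = V_supply · R2'/(R1 + R2') = 29.2 × 3.698/29.20 = 3.698 V.
(Unloaded it would be 8.63 V; the load pulls it down.)

V_out ≈ 3.70 V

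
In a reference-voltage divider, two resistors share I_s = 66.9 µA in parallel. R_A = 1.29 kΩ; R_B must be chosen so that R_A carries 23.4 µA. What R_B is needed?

R_B ≈ 0.694 kΩ

The fraction through R_A equals R_B/(R_A+R_B).
23.4/66.9 = R_B/(R_A + R_B) → R_B = R_A · (0.3498)/(1 − 0.3498) = 1.29 × 0.5379 = 0.6939 kΩ.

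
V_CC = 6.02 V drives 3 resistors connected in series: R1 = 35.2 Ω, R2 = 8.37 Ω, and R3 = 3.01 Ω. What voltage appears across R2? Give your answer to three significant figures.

Total series resistance ΣR = 35.2 + 8.37 + 3.01 = 46.58 Ω.
Voltage divider: V = V_CC · (8.370 / 46.58) = 6.02 × 0.1797 = 1.082 V.

V ≈ 1.08 V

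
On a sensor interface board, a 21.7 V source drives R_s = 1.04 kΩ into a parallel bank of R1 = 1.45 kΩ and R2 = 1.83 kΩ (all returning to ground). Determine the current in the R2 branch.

Combine the parallel branches: R_p = (1/1.45 + 1/1.83)⁻¹ = 0.8090 kΩ.
V_A by voltage divider: V_A = 21.7 × 0.8090/(1.04 + 0.8090) = 9.494 V.
I(R2) = V_A / R2 = 9.494/1.83 = 5.188 mA.
(Check via current divider: I_total = 11.74 mA; share G_k/ΣG = 0.4421 → same result.)

I ≈ 5.19 mA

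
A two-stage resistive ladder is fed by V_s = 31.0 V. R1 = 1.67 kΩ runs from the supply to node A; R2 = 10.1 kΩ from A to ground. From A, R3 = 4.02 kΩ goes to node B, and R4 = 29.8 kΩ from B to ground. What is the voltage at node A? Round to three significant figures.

V_A ≈ 25.5 V

Looking into the second stage from A: R3 + R4 = 33.82 kΩ appears in parallel with R2.
R2 ‖ (R3+R4) = 7.777 kΩ.
So V_A = 31.0 × 0.8232 = 25.52 V.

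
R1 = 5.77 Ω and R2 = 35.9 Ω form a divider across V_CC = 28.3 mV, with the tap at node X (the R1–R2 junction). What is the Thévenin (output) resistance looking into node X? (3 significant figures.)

Looking into X with the source shorted: R_th = R1·R2/(R1+R2) = 5.770 × 35.9/41.67 = 4.971 Ω.

R_th ≈ 4.97 Ω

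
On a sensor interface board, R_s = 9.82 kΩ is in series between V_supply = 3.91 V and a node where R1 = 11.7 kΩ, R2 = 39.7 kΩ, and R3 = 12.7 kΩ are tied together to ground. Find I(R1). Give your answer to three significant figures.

I ≈ 0.117 mA

Combine the parallel branches: R_p = (1/11.7 + 1/39.7 + 1/12.7)⁻¹ = 5.280 kΩ.
V_A = 3.91 × 5.280/15.10 = 1.367 V.
Branch current I = V_A/R1 = 1.367/11.7 = 0.1169 mA.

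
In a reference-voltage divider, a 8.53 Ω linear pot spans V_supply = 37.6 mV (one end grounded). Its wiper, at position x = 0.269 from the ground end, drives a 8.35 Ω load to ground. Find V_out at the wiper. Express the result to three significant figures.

Lower segment x·R_p = 2.295 Ω; upper segment (1−x)·R_p = 6.235 Ω.
Lower segment in parallel with the load: 2.295 ‖ 8.35 = 1.800 Ω.
V_out = 37.6 × 1.800/(6.235 + 1.800) = 8.423 mV.

V_out ≈ 8.42 mV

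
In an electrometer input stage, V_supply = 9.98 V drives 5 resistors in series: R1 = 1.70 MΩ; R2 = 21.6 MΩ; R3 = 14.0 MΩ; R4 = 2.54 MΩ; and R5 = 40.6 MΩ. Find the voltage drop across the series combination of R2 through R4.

ΣR = 1.70 + 21.6 + 14.0 + 2.54 + 40.6 = 80.44 MΩ.
R_{R2..R4} = 21.6 + 14.0 + 2.54 = 38.14 MΩ.
By the voltage-divider rule, V = 9.98 × 38.14/80.44 = 4.732 V.

V ≈ 4.73 V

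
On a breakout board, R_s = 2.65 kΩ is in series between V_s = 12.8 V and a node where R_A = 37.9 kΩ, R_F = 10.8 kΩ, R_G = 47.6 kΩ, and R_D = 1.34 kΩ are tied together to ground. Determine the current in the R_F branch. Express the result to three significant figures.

Parallel bank: R_p = 1/(1/37.9 + 1/10.8 + 1/47.6 + 1/1.34) = 1.128 kΩ.
V_A by voltage divider: V_A = 12.8 × 1.128/(2.65 + 1.128) = 3.823 V.
I(R_F) = V_A / R_F = 3.823/10.8 = 0.3539 mA.

I ≈ 0.354 mA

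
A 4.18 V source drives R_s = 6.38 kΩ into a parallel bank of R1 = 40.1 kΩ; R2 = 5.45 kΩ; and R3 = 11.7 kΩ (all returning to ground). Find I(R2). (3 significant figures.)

Combine the parallel branches: R_p = (1/40.1 + 1/5.45 + 1/11.7)⁻¹ = 3.403 kΩ.
V_A = 4.18 × 3.403/9.783 = 1.454 V.
I(R2) = V_A / R2 = 1.454/5.45 = 0.2668 mA.
(Equivalently: I_total = 0.4273 mA, then current-divider fraction G_k/ΣG = 0.6243.)

I ≈ 0.267 mA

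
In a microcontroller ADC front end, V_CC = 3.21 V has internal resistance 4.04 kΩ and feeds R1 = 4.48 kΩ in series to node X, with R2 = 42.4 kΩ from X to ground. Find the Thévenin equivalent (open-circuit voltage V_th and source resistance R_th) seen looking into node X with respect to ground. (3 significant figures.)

V_th ≈ 2.67 V, R_th ≈ 7.09 kΩ

R1' = 4.04 + 4.48 = 8.520 kΩ (source resistance + R1).
Open-circuit (no load on X): V_th = V_CC · R2/(R1' + R2) = 3.21 × 42.4/(8.520 + 42.4) = 2.673 V.
With V_CC suppressed (replaced by a short), R_th = R1' ‖ R2 = (8.520 × 42.4)/(8.520 + 42.4) = 7.094 kΩ.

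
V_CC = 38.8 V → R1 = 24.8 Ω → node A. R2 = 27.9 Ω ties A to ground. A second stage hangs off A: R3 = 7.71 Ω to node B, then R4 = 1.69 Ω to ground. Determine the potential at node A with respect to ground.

V_A ≈ 8.57 V

Looking into the second stage from A: R3 + R4 = 9.400 Ω appears in parallel with R2.
R2 ‖ (R3+R4) = 7.031 Ω.
First divider: V_A = V_CC · 7.031/(24.8 + 7.031) = 8.570 V.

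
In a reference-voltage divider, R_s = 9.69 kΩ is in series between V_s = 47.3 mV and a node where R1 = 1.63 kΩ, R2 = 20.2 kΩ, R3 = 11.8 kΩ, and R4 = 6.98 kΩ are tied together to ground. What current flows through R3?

Equivalent of the parallel group: R_p = 1.122 kΩ.
V_A by voltage divider: V_A = 47.3 × 1.122/(9.69 + 1.122) = 4.910 mV.
I(R3) = V_A / R3 = 4.910/11.8 = 0.4161 µA.

I ≈ 0.416 µA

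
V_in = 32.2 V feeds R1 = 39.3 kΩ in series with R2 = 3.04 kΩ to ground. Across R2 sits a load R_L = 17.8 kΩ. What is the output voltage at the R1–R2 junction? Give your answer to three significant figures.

V_out ≈ 2.00 V

The load sits in parallel with R2, giving an effective lower resistance R2' = R2·R_L/(R2+R_L) = 2.597 kΩ.
Now apply the divider: V_out = 32.2 × 0.06198 = 1.996 V.
(Unloaded it would be 2.31 V; the load pulls it down.)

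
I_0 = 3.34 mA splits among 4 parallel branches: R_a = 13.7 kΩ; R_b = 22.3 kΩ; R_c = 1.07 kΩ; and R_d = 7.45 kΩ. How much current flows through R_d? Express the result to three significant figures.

ΣG = 1/13.7 + 1/22.3 + 1/1.07 + 1/7.45 = 1.187.
By the current-divider rule, I = I_0 · G_k/ΣG = 3.34 × 0.1131 = 0.3778 mA.

I ≈ 0.378 mA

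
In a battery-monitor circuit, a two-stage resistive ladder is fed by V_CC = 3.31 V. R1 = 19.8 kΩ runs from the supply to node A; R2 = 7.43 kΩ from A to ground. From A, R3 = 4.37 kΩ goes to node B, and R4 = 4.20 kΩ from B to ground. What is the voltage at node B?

V_B ≈ 0.271 V

The second stage (R3 + R4 = 8.570 kΩ) loads node A in parallel with R2.
R2 ‖ (R3+R4) = 3.980 kΩ.
So V_A = 3.31 × 0.1674 = 0.5540 V.
V_B = V_A × 0.4901 = 0.2715 V.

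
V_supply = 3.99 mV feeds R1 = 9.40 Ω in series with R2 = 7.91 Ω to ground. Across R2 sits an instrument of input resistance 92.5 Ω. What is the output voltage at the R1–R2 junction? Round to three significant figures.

V_out ≈ 1.74 mV

R2 ‖ R_L = (7.91 × 92.5)/(7.91 + 92.5) = 7.287 Ω.
Voltage divider with the loaded lower leg: V_out = 3.99 × 7.287/(9.40 + 7.287) = 3.99 × 0.4367 = 1.742 mV.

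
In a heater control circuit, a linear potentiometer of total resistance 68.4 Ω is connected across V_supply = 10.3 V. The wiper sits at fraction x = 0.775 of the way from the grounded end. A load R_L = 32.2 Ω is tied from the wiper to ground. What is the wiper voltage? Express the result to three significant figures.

V_out ≈ 5.82 V

Lower segment x·R_p = 53.01 Ω; upper segment (1−x)·R_p = 15.39 Ω.
R_L loads the lower segment: effective lower R = 20.03 Ω.
Then V_out = V_supply · 20.03/(15.39 + 20.03) = 5.825 V.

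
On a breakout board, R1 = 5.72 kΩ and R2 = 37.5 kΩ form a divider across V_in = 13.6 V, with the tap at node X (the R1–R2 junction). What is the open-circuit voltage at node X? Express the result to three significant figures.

With X open, the divider is unloaded: V_th = 13.6 × 37.5/43.22 = 11.80 V.

V_th ≈ 11.8 V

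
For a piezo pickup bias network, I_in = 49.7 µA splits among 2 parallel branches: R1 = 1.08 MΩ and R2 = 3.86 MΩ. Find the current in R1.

I ≈ 38.8 µA

For two parallel branches, I_k = I_in · (other R)/(sum of R).
So I = 49.7 × 3.86/4.940 = 38.83 µA.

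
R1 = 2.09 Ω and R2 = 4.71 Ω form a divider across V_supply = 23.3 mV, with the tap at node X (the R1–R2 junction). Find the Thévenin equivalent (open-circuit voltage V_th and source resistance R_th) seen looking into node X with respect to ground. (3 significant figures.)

Open-circuit (no load on X): V_th = V_supply · R2/(R1 + R2) = 23.3 × 4.71/(2.090 + 4.71) = 16.14 mV.
Looking into X with the source shorted: R_th = R1·R2/(R1+R2) = 2.090 × 4.71/6.800 = 1.448 Ω.

V_th ≈ 16.1 mV, R_th ≈ 1.45 Ω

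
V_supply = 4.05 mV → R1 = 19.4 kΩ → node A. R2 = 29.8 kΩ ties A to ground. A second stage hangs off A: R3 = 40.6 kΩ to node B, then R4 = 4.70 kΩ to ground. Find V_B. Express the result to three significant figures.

V_B ≈ 0.202 mV

Node A sees R2 in parallel with the series input of stage 2, R3 + R4 = 45.30 kΩ.
R2 ‖ (R3+R4) = 17.98 kΩ.
So V_A = 4.05 × 0.4809 = 1.948 mV.
V_B = V_A × 0.1038 = 0.2021 mV.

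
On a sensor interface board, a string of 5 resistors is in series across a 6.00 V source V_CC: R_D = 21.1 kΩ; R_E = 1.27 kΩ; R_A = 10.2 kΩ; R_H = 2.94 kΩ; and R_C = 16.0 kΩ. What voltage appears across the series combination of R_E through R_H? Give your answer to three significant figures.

ΣR = 21.1 + 1.27 + 10.2 + 2.94 + 16.0 = 51.51 kΩ.
R_{R_E..R_H} = 1.27 + 10.2 + 2.94 = 14.41 kΩ.
By the voltage-divider rule, V = 6.00 × 14.41/51.51 = 1.679 V.

V ≈ 1.68 V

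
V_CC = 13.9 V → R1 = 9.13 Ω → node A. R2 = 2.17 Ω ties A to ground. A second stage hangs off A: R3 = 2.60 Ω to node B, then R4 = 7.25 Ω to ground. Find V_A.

Looking into the second stage from A: R3 + R4 = 9.850 Ω appears in parallel with R2.
Effective lower resistance at A: R2 ‖ 9.850 = 1.778 Ω.
V_A = 13.9 × 1.778/(9.13 + 1.778) = 2.266 V.

V_A ≈ 2.27 V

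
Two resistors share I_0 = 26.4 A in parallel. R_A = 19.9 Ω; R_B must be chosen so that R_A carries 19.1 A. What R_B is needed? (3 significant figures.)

R_B ≈ 52.1 Ω

Two-branch current divider: I_A = I_0 · R_B/(R_A + R_B).
With f = 0.7235, R_B = R_A · f/(1−f) = 19.9 × 2.616 = 52.07 Ω.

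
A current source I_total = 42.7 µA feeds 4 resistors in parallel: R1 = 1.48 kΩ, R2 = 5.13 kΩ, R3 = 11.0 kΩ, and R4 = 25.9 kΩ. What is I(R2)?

Total conductance ΣG = 1/1.48 + 1/5.13 + 1/11.0 + 1/25.9 = 1.000 (units of 1/kΩ).
Current divider: I(R2) = I_total · G_k/ΣG = 42.7 × (0.1949/1.000) = 42.7 × 0.1949 = 8.323 µA.

I ≈ 8.32 µA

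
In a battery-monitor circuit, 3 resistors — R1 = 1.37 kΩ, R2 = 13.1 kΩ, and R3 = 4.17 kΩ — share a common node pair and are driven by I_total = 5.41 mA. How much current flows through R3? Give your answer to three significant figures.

ΣG = 1/1.37 + 1/13.1 + 1/4.17 = 1.046.
Current divider: I(R3) = I_total · G_k/ΣG = 5.41 × (0.2398/1.046) = 5.41 × 0.2292 = 1.240 mA.

I ≈ 1.24 mA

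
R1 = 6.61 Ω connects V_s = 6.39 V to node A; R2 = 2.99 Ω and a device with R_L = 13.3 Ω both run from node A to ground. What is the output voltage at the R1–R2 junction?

V_out ≈ 1.72 V

The load sits in parallel with R2, giving an effective lower resistance R2' = R2·R_L/(R2+R_L) = 2.441 Ω.
Voltage divider with the loaded lower leg: V_out = 6.39 × 2.441/(6.61 + 2.441) = 6.39 × 0.2697 = 1.723 V.
(Unloaded it would be 1.99 V; the load pulls it down.)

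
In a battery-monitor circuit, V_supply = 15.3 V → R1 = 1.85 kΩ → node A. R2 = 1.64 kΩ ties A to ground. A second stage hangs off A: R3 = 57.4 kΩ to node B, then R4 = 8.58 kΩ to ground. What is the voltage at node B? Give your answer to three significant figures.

V_B ≈ 0.923 V

Node A sees R2 in parallel with the series input of stage 2, R3 + R4 = 65.98 kΩ.
Effective lower resistance at A: R2 ‖ 65.98 = 1.600 kΩ.
So V_A = 15.3 × 0.4638 = 7.096 V.
V_B = V_A × 0.1300 = 0.9228 V.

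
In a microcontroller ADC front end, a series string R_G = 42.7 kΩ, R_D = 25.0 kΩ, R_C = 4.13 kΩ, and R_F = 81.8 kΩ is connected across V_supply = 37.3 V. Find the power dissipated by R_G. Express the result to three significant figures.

Series current I = V_supply/ΣR = 37.3/153.6 = 0.2428 mA.
P(R_G) = I²·R_G = (0.2428)² × 42.7 = 2.517 mW.

P ≈ 2.52 mW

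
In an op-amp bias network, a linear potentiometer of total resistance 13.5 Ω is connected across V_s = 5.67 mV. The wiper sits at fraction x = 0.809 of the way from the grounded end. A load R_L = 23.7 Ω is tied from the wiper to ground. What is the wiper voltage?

V_out ≈ 4.22 mV

Split the track: R_lower = x·R_p = 10.92 Ω, R_upper = (1−x)·R_p = 2.578 Ω.
Lower segment in parallel with the load: 10.92 ‖ 23.7 = 7.476 Ω.
Then V_out = V_s · 7.476/(2.578 + 7.476) = 4.216 mV.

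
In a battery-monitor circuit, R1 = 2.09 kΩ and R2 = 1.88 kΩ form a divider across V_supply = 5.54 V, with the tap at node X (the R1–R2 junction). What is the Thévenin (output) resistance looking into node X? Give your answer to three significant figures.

R_th ≈ 0.990 kΩ

Zeroing V_supply shorts the top of R1 to ground, so R_th = R1 ‖ R2 = 0.9897 kΩ.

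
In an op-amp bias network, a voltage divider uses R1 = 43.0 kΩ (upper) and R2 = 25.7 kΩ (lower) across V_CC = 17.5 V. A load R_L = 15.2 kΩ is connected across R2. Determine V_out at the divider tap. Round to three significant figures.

V_out ≈ 3.18 V

R2 ‖ R_L = (25.7 × 15.2)/(25.7 + 15.2) = 9.551 kΩ.
Then V_out = V_CC · R2'/(R1 + R2') = 17.5 × 9.551/52.55 = 3.181 V.
(Unloaded it would be 6.55 V; the load pulls it down.)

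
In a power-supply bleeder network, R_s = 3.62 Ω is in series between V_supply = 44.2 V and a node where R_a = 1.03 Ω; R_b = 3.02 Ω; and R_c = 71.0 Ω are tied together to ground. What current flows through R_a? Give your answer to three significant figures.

Combine the parallel branches: R_p = (1/1.03 + 1/3.02 + 1/71.0)⁻¹ = 0.7598 Ω.
V_A = 44.2 × 0.7598/4.380 = 7.668 V.
Branch current I = V_A/R_a = 7.668/1.03 = 7.445 A.

I ≈ 7.44 A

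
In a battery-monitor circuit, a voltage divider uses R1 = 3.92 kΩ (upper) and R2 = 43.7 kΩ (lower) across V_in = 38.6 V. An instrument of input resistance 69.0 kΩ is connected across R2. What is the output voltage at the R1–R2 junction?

First combine the lower leg with the load: R2 ‖ R_L = 26.76 kΩ.
Voltage divider with the loaded lower leg: V_out = 38.6 × 26.76/(3.92 + 26.76) = 38.6 × 0.8722 = 33.67 V.
(Unloaded it would be 35.4 V; the load pulls it down.)

V_out ≈ 33.7 V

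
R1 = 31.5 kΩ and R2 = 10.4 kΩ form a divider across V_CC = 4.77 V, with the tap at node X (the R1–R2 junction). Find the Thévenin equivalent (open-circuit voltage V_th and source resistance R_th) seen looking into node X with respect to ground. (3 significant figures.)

V_th ≈ 1.18 V, R_th ≈ 7.82 kΩ

V_th is the unloaded tap voltage: V_CC · R2/(R1+R2) = 4.77 × 0.2482 = 1.184 V.
Zeroing V_CC shorts the top of R1 to ground, so R_th = R1 ‖ R2 = 7.819 kΩ.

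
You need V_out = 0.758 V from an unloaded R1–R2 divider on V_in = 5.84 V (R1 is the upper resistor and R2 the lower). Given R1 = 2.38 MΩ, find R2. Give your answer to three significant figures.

Required fraction k = V_out/V_in = 0.1298.
So R2 = R1 · V_out/(V_in − V_out) = 2.38 × 0.758/(5.84 − 0.758) = 2.38 × 0.1492 = 0.3550 MΩ.

R2 ≈ 0.355 MΩ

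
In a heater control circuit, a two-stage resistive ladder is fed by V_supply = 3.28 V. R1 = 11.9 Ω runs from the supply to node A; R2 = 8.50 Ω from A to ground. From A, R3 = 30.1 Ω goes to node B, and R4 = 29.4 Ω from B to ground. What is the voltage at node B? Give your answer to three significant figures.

Node A sees R2 in parallel with the series input of stage 2, R3 + R4 = 59.50 Ω.
Effective lower resistance at A: R2 ‖ 59.50 = 7.438 Ω.
First divider: V_A = V_supply · 7.438/(11.9 + 7.438) = 1.262 V.
V_B = V_A × 0.4941 = 0.6233 V.

V_B ≈ 0.623 V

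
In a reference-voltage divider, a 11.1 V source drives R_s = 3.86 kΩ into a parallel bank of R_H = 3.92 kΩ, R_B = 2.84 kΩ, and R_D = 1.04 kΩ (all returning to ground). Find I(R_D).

I ≈ 1.51 mA

Equivalent of the parallel group: R_p = 0.6374 kΩ.
Node voltage V_A = V_DC · R_p/(R_s + R_p) = 11.1 × 0.1417 = 1.573 V.
Branch current I = V_A/R_D = 1.573/1.04 = 1.513 mA.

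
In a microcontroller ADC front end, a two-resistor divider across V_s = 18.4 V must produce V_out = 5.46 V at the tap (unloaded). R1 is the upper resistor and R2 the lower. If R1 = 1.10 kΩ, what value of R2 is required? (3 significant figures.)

R2 ≈ 0.464 kΩ

The divider ratio is R2/(R1+R2) = 5.46/18.4 = 0.2967.
So R2 = R1 · V_out/(V_s − V_out) = 1.10 × 5.46/(18.4 − 5.46) = 1.10 × 0.4219 = 0.4641 kΩ.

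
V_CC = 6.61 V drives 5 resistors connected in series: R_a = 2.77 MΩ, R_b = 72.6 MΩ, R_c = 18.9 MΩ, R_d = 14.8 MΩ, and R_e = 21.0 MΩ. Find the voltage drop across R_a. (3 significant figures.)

Series total: ΣR = 2.77 + 72.6 + 18.9 + 14.8 + 21.0 = 130.1 MΩ.
By the voltage-divider rule, V = 6.61 × 2.770/130.1 = 0.1408 V.

V ≈ 0.141 V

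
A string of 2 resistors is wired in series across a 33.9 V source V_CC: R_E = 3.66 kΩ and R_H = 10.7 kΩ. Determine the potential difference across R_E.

Series total: ΣR = 3.66 + 10.7 = 14.36 kΩ.
V = V_CC · R/ΣR = 33.9 × 0.2549 = 8.640 V.

V ≈ 8.64 V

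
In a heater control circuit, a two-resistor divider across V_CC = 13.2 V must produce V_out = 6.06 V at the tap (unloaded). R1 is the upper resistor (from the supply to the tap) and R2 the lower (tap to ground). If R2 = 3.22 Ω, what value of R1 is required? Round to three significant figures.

Required fraction k = V_out/V_CC = 0.4591.
So R1 = R2 · (V_CC/V_out − 1) = 3.22 × (13.2/6.06 − 1) = 3.22 × 1.178 = 3.794 Ω.

R1 ≈ 3.79 Ω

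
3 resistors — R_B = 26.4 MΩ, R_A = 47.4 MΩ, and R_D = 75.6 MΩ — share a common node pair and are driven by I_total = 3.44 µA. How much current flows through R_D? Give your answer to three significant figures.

I ≈ 0.630 µA

Conductances: ΣG = 1/26.4 + 1/47.4 + 1/75.6 = 0.07220 (1/MΩ).
Current divider: I(R_D) = I_total · G_k/ΣG = 3.44 × (0.01323/0.07220) = 3.44 × 0.1832 = 0.6302 µA.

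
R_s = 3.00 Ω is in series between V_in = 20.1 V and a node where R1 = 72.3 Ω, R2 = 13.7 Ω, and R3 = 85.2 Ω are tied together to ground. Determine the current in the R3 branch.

Equivalent of the parallel group: R_p = 10.15 Ω.
Node voltage V_A = V_in · R_p/(R_s + R_p) = 20.1 × 0.7718 = 15.51 V.
Branch current I = V_A/R3 = 15.51/85.2 = 0.1821 A.
(Equivalently: I_total = 1.529 A, then current-divider fraction G_k/ΣG = 0.1191.)

I ≈ 0.182 A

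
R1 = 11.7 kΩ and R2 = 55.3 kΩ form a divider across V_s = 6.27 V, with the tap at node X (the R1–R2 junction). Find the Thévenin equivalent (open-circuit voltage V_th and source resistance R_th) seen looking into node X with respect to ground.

V_th is the unloaded tap voltage: V_s · R2/(R1+R2) = 6.27 × 0.8254 = 5.175 V.
Looking into X with the source shorted: R_th = R1·R2/(R1+R2) = 11.70 × 55.3/67.00 = 9.657 kΩ.

V_th ≈ 5.18 V, R_th ≈ 9.66 kΩ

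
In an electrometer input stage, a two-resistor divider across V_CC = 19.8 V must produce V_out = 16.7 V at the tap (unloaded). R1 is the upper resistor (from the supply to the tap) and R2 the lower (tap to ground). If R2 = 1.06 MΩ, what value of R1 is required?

Required fraction k = V_out/V_CC = 0.8434.
Rearranging, R1 = R2·(1−k)/k = 1.06 × 0.1856 = 0.1968 MΩ.

R1 ≈ 0.197 MΩ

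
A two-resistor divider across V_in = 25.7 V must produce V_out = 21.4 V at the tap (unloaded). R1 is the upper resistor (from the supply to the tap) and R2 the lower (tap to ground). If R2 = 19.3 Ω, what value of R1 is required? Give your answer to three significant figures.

Required fraction k = V_out/V_in = 0.8327.
So R1 = R2 · (V_in/V_out − 1) = 19.3 × (25.7/21.4 − 1) = 19.3 × 0.2009 = 3.878 Ω.

R1 ≈ 3.88 Ω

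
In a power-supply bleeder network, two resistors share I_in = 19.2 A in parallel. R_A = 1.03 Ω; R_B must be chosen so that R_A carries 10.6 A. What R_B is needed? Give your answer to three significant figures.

R_B ≈ 1.27 Ω

The fraction through R_A equals R_B/(R_A+R_B).
10.6/19.2 = R_B/(R_A + R_B) → R_B = R_A · (0.5521)/(1 − 0.5521) = 1.03 × 1.233 = 1.270 Ω.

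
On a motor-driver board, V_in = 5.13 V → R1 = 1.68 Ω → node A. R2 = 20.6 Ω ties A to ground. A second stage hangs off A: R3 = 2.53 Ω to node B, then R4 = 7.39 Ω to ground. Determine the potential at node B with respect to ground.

V_B ≈ 3.06 V

Looking into the second stage from A: R3 + R4 = 9.920 Ω appears in parallel with R2.
R2 ‖ (R3+R4) = 6.696 Ω.
V_A = 5.13 × 6.696/(1.68 + 6.696) = 4.101 V.
Stage 2 is unloaded, so V_B = V_A · R4/(R3+R4) = 4.101 × 7.39/9.920 = 3.055 V.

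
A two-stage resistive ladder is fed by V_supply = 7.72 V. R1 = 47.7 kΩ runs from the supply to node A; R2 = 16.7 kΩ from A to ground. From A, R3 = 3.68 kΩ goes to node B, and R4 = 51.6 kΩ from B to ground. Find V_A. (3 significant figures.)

V_A ≈ 1.64 V

The second stage (R3 + R4 = 55.28 kΩ) loads node A in parallel with R2.
Effective lower resistance at A: R2 ‖ 55.28 = 12.83 kΩ.
First divider: V_A = V_supply · 12.83/(47.7 + 12.83) = 1.636 V.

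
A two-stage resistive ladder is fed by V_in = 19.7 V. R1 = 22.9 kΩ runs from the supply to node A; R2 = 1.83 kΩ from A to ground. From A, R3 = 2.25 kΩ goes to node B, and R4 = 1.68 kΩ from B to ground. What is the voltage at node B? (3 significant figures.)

V_B ≈ 0.435 V

Looking into the second stage from A: R3 + R4 = 3.930 kΩ appears in parallel with R2.
R2 ‖ (R3+R4) = 1.249 kΩ.
V_A = 19.7 × 1.249/(22.9 + 1.249) = 1.019 V.
Stage 2 is unloaded, so V_B = V_A · R4/(R3+R4) = 1.019 × 1.68/3.930 = 0.4354 V.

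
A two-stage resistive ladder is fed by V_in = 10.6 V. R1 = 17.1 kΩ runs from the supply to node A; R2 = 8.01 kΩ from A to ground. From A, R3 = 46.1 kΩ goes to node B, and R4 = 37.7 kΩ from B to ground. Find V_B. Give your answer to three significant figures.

V_B ≈ 1.43 V

Node A sees R2 in parallel with the series input of stage 2, R3 + R4 = 83.80 kΩ.
Effective lower resistance at A: R2 ‖ 83.80 = 7.311 kΩ.
So V_A = 10.6 × 0.2995 = 3.175 V.
Stage 2 is unloaded, so V_B = V_A · R4/(R3+R4) = 3.175 × 37.7/83.80 = 1.428 V.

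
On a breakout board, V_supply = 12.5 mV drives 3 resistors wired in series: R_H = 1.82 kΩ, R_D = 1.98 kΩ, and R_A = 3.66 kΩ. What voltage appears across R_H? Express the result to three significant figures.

V ≈ 3.05 mV

ΣR = 1.82 + 1.98 + 3.66 = 7.460 kΩ.
By the voltage-divider rule, V = 12.5 × 1.820/7.460 = 3.050 mV.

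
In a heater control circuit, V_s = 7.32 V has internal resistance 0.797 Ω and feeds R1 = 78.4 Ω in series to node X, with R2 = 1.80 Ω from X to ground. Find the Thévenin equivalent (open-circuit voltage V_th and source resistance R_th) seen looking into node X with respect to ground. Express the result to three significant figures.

V_th ≈ 0.163 V, R_th ≈ 1.76 Ω

R1' = 0.797 + 78.4 = 79.20 Ω (source resistance + R1).
Open-circuit (no load on X): V_th = V_s · R2/(R1' + R2) = 7.32 × 1.80/(79.20 + 1.80) = 0.1627 V.
Zeroing V_s shorts the top of R1' to ground, so R_th = R1' ‖ R2 = 1.760 Ω.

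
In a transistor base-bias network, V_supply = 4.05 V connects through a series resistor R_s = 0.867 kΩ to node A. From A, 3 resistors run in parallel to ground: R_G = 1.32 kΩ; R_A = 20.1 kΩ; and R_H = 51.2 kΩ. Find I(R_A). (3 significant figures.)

Combine the parallel branches: R_p = (1/1.32 + 1/20.1 + 1/51.2)⁻¹ = 1.209 kΩ.
V_A = 4.05 × 1.209/2.076 = 2.359 V.
I(R_A) = V_A / R_A = 2.359/20.1 = 0.1174 mA.

I ≈ 0.117 mA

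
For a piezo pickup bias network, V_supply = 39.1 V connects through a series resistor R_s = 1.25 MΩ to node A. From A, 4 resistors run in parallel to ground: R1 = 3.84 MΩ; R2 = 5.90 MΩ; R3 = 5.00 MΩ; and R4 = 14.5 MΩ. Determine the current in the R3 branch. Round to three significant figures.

Equivalent of the parallel group: R_p = 1.431 MΩ.
Node voltage V_A = V_supply · R_p/(R_s + R_p) = 39.1 × 0.5337 = 20.87 V.
Branch current I = V_A/R3 = 20.87/5.00 = 4.174 µA.

I ≈ 4.17 µA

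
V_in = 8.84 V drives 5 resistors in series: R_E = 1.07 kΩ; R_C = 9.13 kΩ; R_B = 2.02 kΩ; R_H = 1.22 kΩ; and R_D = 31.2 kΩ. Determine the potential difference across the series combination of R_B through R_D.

V ≈ 6.82 V

Total series resistance ΣR = 1.07 + 9.13 + 2.02 + 1.22 + 31.2 = 44.64 kΩ.
R_{R_B..R_D} = 2.02 + 1.22 + 31.2 = 34.44 kΩ.
By the voltage-divider rule, V = 8.84 × 34.44/44.64 = 6.820 V.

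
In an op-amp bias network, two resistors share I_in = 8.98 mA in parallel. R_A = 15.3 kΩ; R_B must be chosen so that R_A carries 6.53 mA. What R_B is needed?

R_B ≈ 40.8 kΩ

Two-branch current divider: I_A = I_in · R_B/(R_A + R_B).
With f = 0.7272, R_B = R_A · f/(1−f) = 15.3 × 2.665 = 40.78 kΩ.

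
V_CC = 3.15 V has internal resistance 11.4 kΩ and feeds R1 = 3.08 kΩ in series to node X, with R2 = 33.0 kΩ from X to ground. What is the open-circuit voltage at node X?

V_th ≈ 2.19 V

R1' = 11.4 + 3.08 = 14.48 kΩ (source resistance + R1).
With X open, the divider is unloaded: V_th = 3.15 × 33.0/47.48 = 2.189 V.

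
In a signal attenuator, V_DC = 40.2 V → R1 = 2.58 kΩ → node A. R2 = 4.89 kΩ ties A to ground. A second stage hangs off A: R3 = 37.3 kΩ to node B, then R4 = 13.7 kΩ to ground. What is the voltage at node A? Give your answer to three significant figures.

V_A ≈ 25.5 V

Node A sees R2 in parallel with the series input of stage 2, R3 + R4 = 51.00 kΩ.
R2 ‖ (R3+R4) = 4.462 kΩ.
First divider: V_A = V_DC · 4.462/(2.58 + 4.462) = 25.47 V.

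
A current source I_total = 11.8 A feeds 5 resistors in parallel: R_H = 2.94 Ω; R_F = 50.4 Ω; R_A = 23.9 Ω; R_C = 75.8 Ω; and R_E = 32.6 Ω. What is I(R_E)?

I ≈ 0.812 A

Conductances: ΣG = 1/2.94 + 1/50.4 + 1/23.9 + 1/75.8 + 1/32.6 = 0.4457 (1/Ω).
R_E takes the fraction G_k/ΣG = 0.03067/0.4457 = 0.06883, so I = 11.8 × 0.06883 = 0.8121 A.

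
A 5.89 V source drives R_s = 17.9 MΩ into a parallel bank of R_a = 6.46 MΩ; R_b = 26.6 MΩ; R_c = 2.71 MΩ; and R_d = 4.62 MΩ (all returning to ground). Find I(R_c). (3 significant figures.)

Combine the parallel branches: R_p = (1/6.46 + 1/26.6 + 1/2.71 + 1/4.62)⁻¹ = 1.286 MΩ.
Node voltage V_A = V_in · R_p/(R_s + R_p) = 5.89 × 0.06701 = 0.3947 V.
Branch current I = V_A/R_c = 0.3947/2.71 = 0.1456 µA.

I ≈ 0.146 µA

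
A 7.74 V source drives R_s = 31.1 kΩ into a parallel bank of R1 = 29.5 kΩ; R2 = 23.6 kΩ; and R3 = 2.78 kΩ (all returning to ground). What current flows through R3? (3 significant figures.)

I ≈ 0.191 mA

Combine the parallel branches: R_p = (1/29.5 + 1/23.6 + 1/2.78)⁻¹ = 2.294 kΩ.
V_A = 7.74 × 2.294/33.39 = 0.5316 V.
I(R3) = V_A / R3 = 0.5316/2.78 = 0.1912 mA.
(Equivalently: I_total = 0.2318 mA, then current-divider fraction G_k/ΣG = 0.8251.)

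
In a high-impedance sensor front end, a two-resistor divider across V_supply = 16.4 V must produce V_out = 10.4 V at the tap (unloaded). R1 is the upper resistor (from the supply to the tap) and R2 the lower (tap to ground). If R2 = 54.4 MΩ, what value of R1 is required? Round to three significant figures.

R1 ≈ 31.4 MΩ

The divider ratio is R2/(R1+R2) = 10.4/16.4 = 0.6341.
R1 = R2·(1/k − 1) = 54.4 × 0.5769 = 31.38 MΩ.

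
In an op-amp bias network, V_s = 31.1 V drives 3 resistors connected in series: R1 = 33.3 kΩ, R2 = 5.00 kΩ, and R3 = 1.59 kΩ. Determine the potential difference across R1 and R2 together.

Series total: ΣR = 33.3 + 5.00 + 1.59 = 39.89 kΩ.
R_{R1..R2} = 33.3 + 5.00 = 38.30 kΩ.
V = V_s · R/ΣR = 31.1 × 0.9601 = 29.86 V.

V ≈ 29.9 V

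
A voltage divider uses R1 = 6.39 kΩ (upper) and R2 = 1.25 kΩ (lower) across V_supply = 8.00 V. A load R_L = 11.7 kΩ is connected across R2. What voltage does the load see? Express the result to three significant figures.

V_out ≈ 1.20 V

First combine the lower leg with the load: R2 ‖ R_L = 1.129 kΩ.
Voltage divider with the loaded lower leg: V_out = 8.00 × 1.129/(6.39 + 1.129) = 8.00 × 0.1502 = 1.202 V.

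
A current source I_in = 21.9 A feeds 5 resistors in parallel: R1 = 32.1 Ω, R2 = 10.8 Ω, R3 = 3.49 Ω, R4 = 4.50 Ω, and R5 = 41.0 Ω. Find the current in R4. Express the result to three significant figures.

I ≈ 7.41 A

ΣG = 1/32.1 + 1/10.8 + 1/3.49 + 1/4.50 + 1/41.0 = 0.6569.
Current divider: I(R4) = I_in · G_k/ΣG = 21.9 × (0.2222/0.6569) = 21.9 × 0.3383 = 7.409 A.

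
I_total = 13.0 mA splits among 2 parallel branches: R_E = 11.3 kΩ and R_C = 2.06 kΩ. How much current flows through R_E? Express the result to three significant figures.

I ≈ 2.00 mA

For two parallel branches, I_k = I_total · (other R)/(sum of R).
I(R_E) = 13.0 × 2.06/(11.3 + 2.06) = 13.0 × 0.1542 = 2.004 mA.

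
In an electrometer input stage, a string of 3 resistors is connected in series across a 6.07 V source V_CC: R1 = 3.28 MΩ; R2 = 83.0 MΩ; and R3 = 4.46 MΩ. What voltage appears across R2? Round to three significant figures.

Total series resistance ΣR = 3.28 + 83.0 + 4.46 = 90.74 MΩ.
Voltage divider: V = V_CC · (83.00 / 90.74) = 6.07 × 0.9147 = 5.552 V.

V ≈ 5.55 V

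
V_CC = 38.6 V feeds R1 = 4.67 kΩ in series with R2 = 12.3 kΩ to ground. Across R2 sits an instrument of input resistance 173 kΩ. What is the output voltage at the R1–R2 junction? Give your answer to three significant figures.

V_out ≈ 27.4 V

First combine the lower leg with the load: R2 ‖ R_L = 11.48 kΩ.
Then V_out = V_CC · R2'/(R1 + R2') = 38.6 × 11.48/16.15 = 27.44 V.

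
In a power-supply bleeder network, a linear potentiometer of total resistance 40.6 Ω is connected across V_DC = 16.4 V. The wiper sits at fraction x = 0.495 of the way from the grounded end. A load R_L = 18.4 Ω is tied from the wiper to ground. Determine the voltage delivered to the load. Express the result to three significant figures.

The pot divides into 20.50 Ω above the wiper and 20.10 Ω below.
R_L loads the lower segment: effective lower R = 9.606 Ω.
Then V_out = V_DC · 9.606/(20.50 + 9.606) = 5.232 V.
(Unloaded: V_out = x·V_DC = 8.12 V.)

V_out ≈ 5.23 V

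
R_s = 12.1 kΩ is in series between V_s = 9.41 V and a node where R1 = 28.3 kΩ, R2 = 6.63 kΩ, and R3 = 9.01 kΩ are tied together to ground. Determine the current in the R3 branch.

Parallel bank: R_p = 1/(1/28.3 + 1/6.63 + 1/9.01) = 3.365 kΩ.
V_A = 9.41 × 3.365/15.47 = 2.048 V.
Branch current I = V_A/R3 = 2.048/9.01 = 0.2273 mA.

I ≈ 0.227 mA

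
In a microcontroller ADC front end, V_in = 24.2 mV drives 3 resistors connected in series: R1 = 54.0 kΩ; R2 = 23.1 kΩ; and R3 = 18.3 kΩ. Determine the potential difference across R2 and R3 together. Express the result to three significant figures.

Total series resistance ΣR = 54.0 + 23.1 + 18.3 = 95.40 kΩ.
R_{R2..R3} = 23.1 + 18.3 = 41.40 kΩ.
By the voltage-divider rule, V = 24.2 × 41.40/95.40 = 10.50 mV.

V ≈ 10.5 mV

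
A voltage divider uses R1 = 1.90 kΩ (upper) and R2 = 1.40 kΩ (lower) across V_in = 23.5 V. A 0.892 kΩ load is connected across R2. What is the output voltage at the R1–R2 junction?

V_out ≈ 5.24 V

The load sits in parallel with R2, giving an effective lower resistance R2' = R2·R_L/(R2+R_L) = 0.5449 kΩ.
Then V_out = V_in · R2'/(R1 + R2') = 23.5 × 0.5449/2.445 = 5.237 V.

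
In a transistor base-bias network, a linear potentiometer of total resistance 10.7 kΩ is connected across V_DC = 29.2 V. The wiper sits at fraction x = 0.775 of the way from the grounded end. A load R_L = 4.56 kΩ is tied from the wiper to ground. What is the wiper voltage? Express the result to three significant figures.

The pot divides into 2.407 kΩ above the wiper and 8.293 kΩ below.
(x·R_p) ‖ R_L = 2.942 kΩ.
Loaded-divider output: V_out = 29.2 × 0.5500 = 16.06 V.

V_out ≈ 16.1 V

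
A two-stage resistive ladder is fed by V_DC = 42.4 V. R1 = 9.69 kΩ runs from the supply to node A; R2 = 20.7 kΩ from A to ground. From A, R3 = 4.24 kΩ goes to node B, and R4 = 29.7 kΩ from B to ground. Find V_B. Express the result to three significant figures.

V_B ≈ 21.2 V

Looking into the second stage from A: R3 + R4 = 33.94 kΩ appears in parallel with R2.
Effective lower resistance at A: R2 ‖ 33.94 = 12.86 kΩ.
First divider: V_A = V_DC · 12.86/(9.69 + 12.86) = 24.18 V.
Stage 2 is unloaded, so V_B = V_A · R4/(R3+R4) = 24.18 × 29.7/33.94 = 21.16 V.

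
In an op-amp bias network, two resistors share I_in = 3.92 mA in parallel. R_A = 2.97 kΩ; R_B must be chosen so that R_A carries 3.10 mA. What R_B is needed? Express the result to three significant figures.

R_B ≈ 11.2 kΩ

The fraction through R_A equals R_B/(R_A+R_B).
3.10/3.92 = R_B/(R_A + R_B) → R_B = R_A · (0.7908)/(1 − 0.7908) = 2.97 × 3.780 = 11.23 kΩ.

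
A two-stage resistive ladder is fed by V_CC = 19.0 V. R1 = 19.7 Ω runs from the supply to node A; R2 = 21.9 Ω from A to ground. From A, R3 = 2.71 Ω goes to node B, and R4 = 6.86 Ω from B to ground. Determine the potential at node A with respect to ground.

V_A ≈ 4.80 V

The second stage (R3 + R4 = 9.570 Ω) loads node A in parallel with R2.
Effective lower resistance at A: R2 ‖ 9.570 = 6.660 Ω.
So V_A = 19.0 × 0.2526 = 4.800 V.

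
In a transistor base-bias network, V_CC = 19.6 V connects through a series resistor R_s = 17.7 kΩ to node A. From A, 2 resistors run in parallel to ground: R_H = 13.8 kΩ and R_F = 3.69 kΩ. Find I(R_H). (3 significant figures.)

I ≈ 0.201 mA

Combine the parallel branches: R_p = (1/13.8 + 1/3.69)⁻¹ = 2.911 kΩ.
V_A by voltage divider: V_A = 19.6 × 2.911/(17.7 + 2.911) = 2.769 V.
I(R_H) = V_A / R_H = 2.769/13.8 = 0.2006 mA.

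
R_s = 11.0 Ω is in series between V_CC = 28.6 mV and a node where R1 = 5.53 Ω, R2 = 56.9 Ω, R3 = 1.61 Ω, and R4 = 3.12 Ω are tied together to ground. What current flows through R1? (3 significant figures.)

I ≈ 0.382 mA

Parallel bank: R_p = 1/(1/5.53 + 1/56.9 + 1/1.61 + 1/3.12) = 0.8772 Ω.
Node voltage V_A = V_CC · R_p/(R_s + R_p) = 28.6 × 0.07385 = 2.112 mV.
Branch current I = V_A/R1 = 2.112/5.53 = 0.3820 mA.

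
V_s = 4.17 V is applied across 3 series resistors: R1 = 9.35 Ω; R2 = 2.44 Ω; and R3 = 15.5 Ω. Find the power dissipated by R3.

P ≈ 0.362 W

Series current I = V_s/ΣR = 4.17/27.29 = 0.1528 A.
P = I²R = 0.02335 × 15.5 = 0.3619 W.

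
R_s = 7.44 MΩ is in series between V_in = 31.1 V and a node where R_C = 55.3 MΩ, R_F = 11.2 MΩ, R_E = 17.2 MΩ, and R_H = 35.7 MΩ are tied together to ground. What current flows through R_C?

Equivalent of the parallel group: R_p = 5.167 MΩ.
V_A = 31.1 × 5.167/12.61 = 12.75 V.
I(R_C) = V_A / R_C = 12.75/55.3 = 0.2305 µA.

I ≈ 0.231 µA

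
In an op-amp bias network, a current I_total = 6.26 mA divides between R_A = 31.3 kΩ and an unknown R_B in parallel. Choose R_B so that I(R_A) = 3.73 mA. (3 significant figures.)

R_B ≈ 46.1 kΩ

In a two-way split, I_A/I_total = R_B/(R_A + R_B).
3.73/6.26 = R_B/(R_A + R_B) → R_B = R_A · (0.5958)/(1 − 0.5958) = 31.3 × 1.474 = 46.15 kΩ.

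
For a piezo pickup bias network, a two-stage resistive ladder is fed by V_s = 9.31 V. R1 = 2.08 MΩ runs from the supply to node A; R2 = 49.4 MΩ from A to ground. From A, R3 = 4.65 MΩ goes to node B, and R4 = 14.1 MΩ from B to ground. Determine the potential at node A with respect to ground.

V_A ≈ 8.07 V

Looking into the second stage from A: R3 + R4 = 18.75 MΩ appears in parallel with R2.
Effective lower resistance at A: R2 ‖ 18.75 = 13.59 MΩ.
First divider: V_A = V_s · 13.59/(2.08 + 13.59) = 8.074 V.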